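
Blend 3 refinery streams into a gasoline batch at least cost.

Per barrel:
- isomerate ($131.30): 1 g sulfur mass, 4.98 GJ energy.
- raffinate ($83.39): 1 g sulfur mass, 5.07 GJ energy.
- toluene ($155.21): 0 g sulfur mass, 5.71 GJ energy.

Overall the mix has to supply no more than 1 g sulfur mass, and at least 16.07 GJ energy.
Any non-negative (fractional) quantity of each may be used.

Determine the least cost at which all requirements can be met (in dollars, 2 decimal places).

$382.39

This is a linear program. Let x1 = barrels of isomerate, x2 = barrels of raffinate, x3 = barrels of toluene.
min 131.3x1 + 83.39x2 + 155.21x3 s.t.:
  1x1 + 1x2 ≤ 1   (sulfur mass)
  4.98x1 + 5.07x2 + 5.71x3 ≥ 16.07   (energy)
  x1, x2, x3 ≥ 0.
The optimal basis is {raffinate, toluene}; isomerate drops out. The sulfur mass and energy requirements are met with equality.
Optimal quantities: raffinate = 1 barrel, toluene = 1.9264 barrels.
Total cost: 83.39·1 + 155.21·1.9264 = 382.3865.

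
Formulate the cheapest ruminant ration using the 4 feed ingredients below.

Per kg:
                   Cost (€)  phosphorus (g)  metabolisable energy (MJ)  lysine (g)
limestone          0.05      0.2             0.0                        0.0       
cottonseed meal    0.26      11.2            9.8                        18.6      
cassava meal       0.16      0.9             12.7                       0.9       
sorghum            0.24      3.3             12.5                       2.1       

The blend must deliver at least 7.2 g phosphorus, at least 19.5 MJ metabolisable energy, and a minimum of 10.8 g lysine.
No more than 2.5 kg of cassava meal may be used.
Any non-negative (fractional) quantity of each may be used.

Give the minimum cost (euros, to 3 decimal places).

€0.321

Treat it as an LP. Let x1 = kg of limestone, x2 = kg of cottonseed meal, x3 = kg of cassava meal, x4 = kg of sorghum.
Minimise 0.05x1 + 0.26x2 + 0.16x3 + 0.24x4 with:
  0.2x1 + 11.2x2 + 0.9x3 + 3.3x4 ≥ 7.2   (phosphorus)
  9.8x2 + 12.7x3 + 12.5x4 ≥ 19.5   (metabolisable energy)
  18.6x2 + 0.9x3 + 2.1x4 ≥ 10.8   (lysine)
  x3 ≤ 2.5
  x1, x2, x3, x4 ≥ 0.
At the optimum only cottonseed meal, cassava meal are positive (limestone, sorghum = 0). Binding constraints: phosphorus and metabolisable energy.
Solving gives x2 = 0.5538, x3 = 1.108.
Objective = 0.26·0.5538 + 0.16·1.108 = 0.32127.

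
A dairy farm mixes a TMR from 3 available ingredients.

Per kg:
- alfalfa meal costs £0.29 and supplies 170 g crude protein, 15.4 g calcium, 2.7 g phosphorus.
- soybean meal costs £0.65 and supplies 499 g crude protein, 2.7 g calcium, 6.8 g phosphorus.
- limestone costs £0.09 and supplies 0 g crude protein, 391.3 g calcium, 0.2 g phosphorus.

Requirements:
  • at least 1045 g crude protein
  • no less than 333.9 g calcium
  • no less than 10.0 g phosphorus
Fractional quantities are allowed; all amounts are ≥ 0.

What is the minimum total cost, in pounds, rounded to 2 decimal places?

Treat it as an LP. Let x1 = kg of alfalfa meal, x2 = kg of soybean meal, x3 = kg of limestone.
Minimise 0.29x1 + 0.65x2 + 0.09x3 subject to:
  170x1 + 499x2 ≥ 1045   (crude protein)
  15.4x1 + 2.7x2 + 391.3x3 ≥ 333.9   (calcium)
  2.7x1 + 6.8x2 + 0.2x3 ≥ 10   (phosphorus)
  x1, x2, x3 ≥ 0.
The optimal basis is {soybean meal, limestone}; alfalfa meal drops out. Binding constraints: crude protein and calcium.
Solving gives x2 = 2.094, x3 = 0.8389.
Objective = 0.65·2.094 + 0.09·0.8389 = 1.4366.

£1.44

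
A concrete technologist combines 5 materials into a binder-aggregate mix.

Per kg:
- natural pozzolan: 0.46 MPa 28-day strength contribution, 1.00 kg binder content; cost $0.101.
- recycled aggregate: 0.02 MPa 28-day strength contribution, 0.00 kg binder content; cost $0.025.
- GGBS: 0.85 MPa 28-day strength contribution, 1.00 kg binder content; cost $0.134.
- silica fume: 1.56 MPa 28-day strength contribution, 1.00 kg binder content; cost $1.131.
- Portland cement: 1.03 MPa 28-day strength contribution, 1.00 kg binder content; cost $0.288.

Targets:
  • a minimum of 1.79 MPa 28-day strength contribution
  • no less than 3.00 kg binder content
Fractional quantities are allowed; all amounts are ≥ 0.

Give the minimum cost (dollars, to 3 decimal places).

Treat it as an LP. Let x1 = kg of natural pozzolan, x2 = kg of recycled aggregate, x3 = kg of GGBS, x4 = kg of silica fume, x5 = kg of Portland cement.
min 0.101x1 + 0.025x2 + 0.134x3 + 1.131x4 + 0.288x5 with:
  0.46x1 + 0.02x2 + 0.85x3 + 1.56x4 + 1.03x5 ≥ 1.79   (28-day strength contribution)
  1x1 + 1x3 + 1x4 + 1x5 ≥ 3   (binder content)
  x1, x2, x3, x4, x5 ≥ 0.
At the optimum only natural pozzolan, GGBS are positive (recycled aggregate, silica fume, Portland cement = 0). Binding constraints: 28-day strength contribution and binder content.
That vertex is x1 = 1.949, x3 = 1.051.
Hence cost = 0.101·1.949 + 0.134·1.051 = $0.33768.

$0.338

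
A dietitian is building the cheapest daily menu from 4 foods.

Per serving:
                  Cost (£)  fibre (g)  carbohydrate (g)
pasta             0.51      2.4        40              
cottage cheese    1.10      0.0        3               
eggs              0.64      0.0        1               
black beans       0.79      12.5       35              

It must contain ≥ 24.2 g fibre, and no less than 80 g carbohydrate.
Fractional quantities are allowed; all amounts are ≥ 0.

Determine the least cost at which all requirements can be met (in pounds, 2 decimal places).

Let x1 = servings of pasta, x2 = servings of cottage cheese, x3 = servings of eggs, x4 = servings of black beans.
min 0.51x1 + 1.1x2 + 0.64x3 + 0.79x4 s.t.:
  2.4x1 + 12.5x4 ≥ 24.2   (fibre)
  40x1 + 3x2 + 1x3 + 35x4 ≥ 80   (carbohydrate)
  x1, x2, x3, x4 ≥ 0.
At the optimum only pasta, black beans are positive (cottage cheese, eggs = 0). There the fibre and carbohydrate constraints are tight.
So pasta = 0.3678 servings, black beans = 1.865 servings.
Objective = 0.51·0.3678 + 0.79·1.865 = 1.6609.

£1.66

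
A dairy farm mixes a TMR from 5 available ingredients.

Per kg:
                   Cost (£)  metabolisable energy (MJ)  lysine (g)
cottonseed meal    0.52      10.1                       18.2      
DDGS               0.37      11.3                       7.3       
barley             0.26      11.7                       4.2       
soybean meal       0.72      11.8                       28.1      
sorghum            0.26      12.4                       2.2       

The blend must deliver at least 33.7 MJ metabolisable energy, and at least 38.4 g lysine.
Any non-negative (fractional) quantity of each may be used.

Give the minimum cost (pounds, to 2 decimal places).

£1.25

Set it up as a linear program. Let x1 = kg of cottonseed meal, x2 = kg of DDGS, x3 = kg of barley, x4 = kg of soybean meal, x5 = kg of sorghum.
Minimise 0.52x1 + 0.37x2 + 0.26x3 + 0.72x4 + 0.26x5 s.t.:
  10.1x1 + 11.3x2 + 11.7x3 + 11.8x4 + 12.4x5 ≥ 33.7   (metabolisable energy)
  18.2x1 + 7.3x2 + 4.2x3 + 28.1x4 + 2.2x5 ≥ 38.4   (lysine)
  x1, x2, x3, x4, x5 ≥ 0.
The cheapest feasible vertex uses only barley, soybean meal; cottonseed meal, DDGS, sorghum are not used. The metabolisable energy and lysine requirements are met with equality.
That vertex is x3 = 1.769, x4 = 1.102.
Cost = 0.26·1.769 + 0.72·1.102 = 1.2534.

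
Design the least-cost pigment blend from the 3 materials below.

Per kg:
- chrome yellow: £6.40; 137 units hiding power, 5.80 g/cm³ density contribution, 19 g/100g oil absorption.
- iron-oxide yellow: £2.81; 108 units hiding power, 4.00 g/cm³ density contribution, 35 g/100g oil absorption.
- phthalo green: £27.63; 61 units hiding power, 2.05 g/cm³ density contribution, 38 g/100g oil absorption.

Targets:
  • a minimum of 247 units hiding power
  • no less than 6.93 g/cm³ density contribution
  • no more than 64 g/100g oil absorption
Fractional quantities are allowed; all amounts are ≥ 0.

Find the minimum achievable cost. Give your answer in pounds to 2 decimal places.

Let x1 = kg of chrome yellow, x2 = kg of iron-oxide yellow, x3 = kg of phthalo green.
min 6.4x1 + 2.81x2 + 27.63x3 with:
  137x1 + 108x2 + 61x3 ≥ 247   (hiding power)
  5.8x1 + 4x2 + 2.05x3 ≥ 6.93   (density contribution)
  19x1 + 35x2 + 38x3 ≤ 64   (oil absorption)
  x1, x2, x3 ≥ 0.
The minimum-cost mix takes nothing from phthalo green — only chrome yellow, iron-oxide yellow. Binding constraints: hiding power and oil absorption.
Solving gives x1 = 0.6318, x2 = 1.486.
Total cost: 6.4·0.6318 + 2.81·1.486 = 8.2192.

£8.22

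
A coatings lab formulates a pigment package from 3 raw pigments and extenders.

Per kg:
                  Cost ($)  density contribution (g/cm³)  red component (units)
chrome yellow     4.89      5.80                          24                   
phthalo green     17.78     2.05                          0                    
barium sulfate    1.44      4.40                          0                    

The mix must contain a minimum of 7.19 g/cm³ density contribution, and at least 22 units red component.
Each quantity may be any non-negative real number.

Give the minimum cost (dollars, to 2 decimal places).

$5.10

Let x1 = kg of chrome yellow, x2 = kg of phthalo green, x3 = kg of barium sulfate.
Minimise 4.89x1 + 17.78x2 + 1.44x3 subject to:
  5.8x1 + 2.05x2 + 4.4x3 ≥ 7.19   (density contribution)
  24x1 ≥ 22   (red component)
  x1, x2, x3 ≥ 0.
The cheapest feasible vertex uses only chrome yellow, barium sulfate; phthalo green is not used. The density contribution and red component requirements are met with equality.
That vertex is x1 = 0.9167, x3 = 0.4258.
Objective = 4.89·0.9167 + 1.44·0.4258 = 5.0958.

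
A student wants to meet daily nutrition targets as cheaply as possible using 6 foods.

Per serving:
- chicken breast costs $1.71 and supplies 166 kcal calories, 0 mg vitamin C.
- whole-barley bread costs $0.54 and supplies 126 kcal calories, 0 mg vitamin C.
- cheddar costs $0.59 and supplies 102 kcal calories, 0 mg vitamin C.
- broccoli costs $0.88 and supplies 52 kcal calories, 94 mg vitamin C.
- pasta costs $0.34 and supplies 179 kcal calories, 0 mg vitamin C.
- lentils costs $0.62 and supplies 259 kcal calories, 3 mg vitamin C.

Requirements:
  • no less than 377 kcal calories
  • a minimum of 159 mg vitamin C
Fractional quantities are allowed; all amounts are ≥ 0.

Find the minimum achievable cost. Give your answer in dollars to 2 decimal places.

$2.04

Treat it as an LP. Let x1 = servings of chicken breast, x2 = servings of whole-barley bread, x3 = servings of cheddar, x4 = servings of broccoli, x5 = servings of pasta, x6 = servings of lentils.
Minimize 1.71x1 + 0.54x2 + 0.59x3 + 0.88x4 + 0.34x5 + 0.62x6 with:
  166x1 + 126x2 + 102x3 + 52x4 + 179x5 + 259x6 ≥ 377   (calories)
  94x4 + 3x6 ≥ 159   (vitamin C)
  x1, x2, x3, x4, x5, x6 ≥ 0.
At the optimum only broccoli, pasta are positive (chicken breast, whole-barley bread, cheddar, lentils = 0). There the calories and vitamin C constraints are tight.
So broccoli = 1.691 servings, pasta = 1.615 servings.
Total cost: 0.88·1.691 + 0.34·1.615 = 2.0372.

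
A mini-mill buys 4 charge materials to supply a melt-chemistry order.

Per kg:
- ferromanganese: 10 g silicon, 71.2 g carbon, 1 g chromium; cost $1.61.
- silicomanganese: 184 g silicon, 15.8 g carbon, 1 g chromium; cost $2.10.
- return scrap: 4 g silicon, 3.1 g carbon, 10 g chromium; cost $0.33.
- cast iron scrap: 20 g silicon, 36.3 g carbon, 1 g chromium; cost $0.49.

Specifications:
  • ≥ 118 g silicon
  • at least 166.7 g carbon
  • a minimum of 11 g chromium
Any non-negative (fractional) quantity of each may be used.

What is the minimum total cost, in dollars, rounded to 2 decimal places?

Let x1 = kg of ferromanganese, x2 = kg of silicomanganese, x3 = kg of return scrap, x4 = kg of cast iron scrap.
min 1.61x1 + 2.1x2 + 0.33x3 + 0.49x4 with:
  10x1 + 184x2 + 4x3 + 20x4 ≥ 118   (silicon)
  71.2x1 + 15.8x2 + 3.1x3 + 36.3x4 ≥ 166.7   (carbon)
  1x1 + 1x2 + 10x3 + 1x4 ≥ 11   (chromium)
  x1, x2, x3, x4 ≥ 0.
The minimum-cost mix takes nothing from ferromanganese — only silicomanganese, return scrap, cast iron scrap. The silicon, carbon, chromium requirements are met with equality.
Solving gives x2 = 0.1409, x3 = 0.6383, x4 = 4.476.
Cost = 2.1·0.1409 + 0.33·0.6383 + 0.49·4.476 = 2.6998.

$2.70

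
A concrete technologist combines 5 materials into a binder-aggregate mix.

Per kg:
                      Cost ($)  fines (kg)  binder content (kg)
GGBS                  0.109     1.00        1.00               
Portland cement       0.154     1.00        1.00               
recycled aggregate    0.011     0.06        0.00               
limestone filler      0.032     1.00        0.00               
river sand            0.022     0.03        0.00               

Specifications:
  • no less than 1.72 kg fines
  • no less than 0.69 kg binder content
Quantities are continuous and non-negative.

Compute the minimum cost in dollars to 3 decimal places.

Let x1 = kg of GGBS, x2 = kg of Portland cement, x3 = kg of recycled aggregate, x4 = kg of limestone filler, x5 = kg of river sand.
Minimize 0.109x1 + 0.154x2 + 0.011x3 + 0.032x4 + 0.022x5 s.t.:
  1x1 + 1x2 + 0.06x3 + 1x4 + 0.03x5 ≥ 1.72   (fines)
  1x1 + 1x2 ≥ 0.69   (binder content)
  x1, x2, x3, x4, x5 ≥ 0.
At the optimum only GGBS, limestone filler are positive (Portland cement, recycled aggregate, river sand = 0). There the fines and binder content constraints are tight.
So GGBS = 0.69 kg, limestone filler = 1.03 kg.
Cost = 0.109·0.69 + 0.032·1.03 = 0.10817.

$0.108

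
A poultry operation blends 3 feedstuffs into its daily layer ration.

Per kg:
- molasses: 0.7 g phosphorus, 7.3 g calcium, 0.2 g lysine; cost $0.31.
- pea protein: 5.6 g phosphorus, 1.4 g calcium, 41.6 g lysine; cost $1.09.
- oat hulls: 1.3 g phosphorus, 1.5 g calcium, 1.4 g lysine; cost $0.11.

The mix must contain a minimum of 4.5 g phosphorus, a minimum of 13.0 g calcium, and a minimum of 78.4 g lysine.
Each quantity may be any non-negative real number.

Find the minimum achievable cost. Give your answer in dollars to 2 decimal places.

$2.49

Let x1 = kg of molasses, x2 = kg of pea protein, x3 = kg of oat hulls.
Minimise 0.31x1 + 1.09x2 + 0.11x3 s.t.:
  0.7x1 + 5.6x2 + 1.3x3 ≥ 4.5   (phosphorus)
  7.3x1 + 1.4x2 + 1.5x3 ≥ 13   (calcium)
  0.2x1 + 41.6x2 + 1.4x3 ≥ 78.4   (lysine)
  x1, x2, x3 ≥ 0.
The cheapest feasible vertex uses only molasses, pea protein; oat hulls is not used. There the calcium and lysine constraints are tight.
Optimal quantities: molasses = 1.421 kg, pea protein = 1.878 kg.
Cost = 0.31·1.421 + 1.09·1.878 = 2.4875.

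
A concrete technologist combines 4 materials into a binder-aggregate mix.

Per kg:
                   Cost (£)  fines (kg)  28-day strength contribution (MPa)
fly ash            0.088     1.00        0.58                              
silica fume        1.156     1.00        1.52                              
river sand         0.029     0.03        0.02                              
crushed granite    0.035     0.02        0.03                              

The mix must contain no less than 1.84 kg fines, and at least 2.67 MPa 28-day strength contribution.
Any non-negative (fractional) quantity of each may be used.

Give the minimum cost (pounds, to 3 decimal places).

£0.405

Let x1 = kg of fly ash, x2 = kg of silica fume, x3 = kg of river sand, x4 = kg of crushed granite.
Minimize 0.088x1 + 1.156x2 + 0.029x3 + 0.035x4 with:
  1x1 + 1x2 + 0.03x3 + 0.02x4 ≥ 1.84   (fines)
  0.58x1 + 1.52x2 + 0.02x3 + 0.03x4 ≥ 2.67   (28-day strength contribution)
  x1, x2, x3, x4 ≥ 0.
The cheapest feasible vertex uses only fly ash; silica fume, river sand, crushed granite are not used. The 28-day strength contribution requirement is met with equality.
That vertex is x1 = 4.603.
Objective = 0.088·4.603 = 0.40506.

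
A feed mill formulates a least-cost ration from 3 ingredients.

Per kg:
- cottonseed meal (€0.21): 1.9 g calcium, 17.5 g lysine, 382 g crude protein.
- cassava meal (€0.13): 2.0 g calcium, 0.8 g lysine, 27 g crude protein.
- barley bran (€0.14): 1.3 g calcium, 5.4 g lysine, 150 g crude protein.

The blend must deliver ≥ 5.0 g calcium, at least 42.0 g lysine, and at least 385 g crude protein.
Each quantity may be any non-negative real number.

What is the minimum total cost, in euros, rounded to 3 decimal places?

€0.532

Treat it as an LP. Let x1 = kg of cottonseed meal, x2 = kg of cassava meal, x3 = kg of barley bran.
Minimise 0.21x1 + 0.13x2 + 0.14x3 s.t.:
  1.9x1 + 2x2 + 1.3x3 ≥ 5   (calcium)
  17.5x1 + 0.8x2 + 5.4x3 ≥ 42   (lysine)
  382x1 + 27x2 + 150x3 ≥ 385   (crude protein)
  x1, x2, x3 ≥ 0.
The optimal basis is {cottonseed meal, cassava meal}; barley bran drops out. The calcium and lysine requirements are met with equality.
So cottonseed meal = 2.389 kg, cassava meal = 0.23 kg.
Objective = 0.21·2.389 + 0.13·0.23 = 0.53159.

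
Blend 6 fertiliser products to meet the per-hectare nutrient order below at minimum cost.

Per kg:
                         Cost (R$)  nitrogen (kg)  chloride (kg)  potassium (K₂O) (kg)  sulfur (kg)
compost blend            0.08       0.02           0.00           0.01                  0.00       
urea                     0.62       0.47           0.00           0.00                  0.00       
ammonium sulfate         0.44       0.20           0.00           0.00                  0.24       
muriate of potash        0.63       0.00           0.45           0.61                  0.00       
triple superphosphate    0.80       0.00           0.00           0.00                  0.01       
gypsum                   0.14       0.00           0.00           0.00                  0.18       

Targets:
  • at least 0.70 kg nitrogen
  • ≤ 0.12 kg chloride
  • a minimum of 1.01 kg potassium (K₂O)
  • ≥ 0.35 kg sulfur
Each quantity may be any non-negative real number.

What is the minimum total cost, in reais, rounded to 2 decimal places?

R$7.22

Set it up as a linear program. Let x1 = kg of compost blend, x2 = kg of urea, x3 = kg of ammonium sulfate, x4 = kg of muriate of potash, x5 = kg of triple superphosphate, x6 = kg of gypsum.
Minimise 0.08x1 + 0.62x2 + 0.44x3 + 0.63x4 + 0.8x5 + 0.14x6 subject to:
  0.02x1 + 0.47x2 + 0.2x3 ≥ 0.7   (nitrogen)
  0.45x4 ≤ 0.12   (chloride)
  0.01x1 + 0.61x4 ≥ 1.01   (potassium (K₂O))
  0.24x3 + 0.01x5 + 0.18x6 ≥ 0.35   (sulfur)
  x1, x2, x3, x4, x5, x6 ≥ 0.
The cheapest feasible vertex uses only compost blend, muriate of potash, gypsum; urea, ammonium sulfate, triple superphosphate are not used. Binding constraints: chloride, potassium (K₂O), sulfur.
Optimal quantities: compost blend = 84.73 kg, muriate of potash = 0.2667 kg, gypsum = 1.944 kg.
Hence cost = 0.08·84.73 + 0.63·0.2667 + 0.14·1.944 = R$7.2186.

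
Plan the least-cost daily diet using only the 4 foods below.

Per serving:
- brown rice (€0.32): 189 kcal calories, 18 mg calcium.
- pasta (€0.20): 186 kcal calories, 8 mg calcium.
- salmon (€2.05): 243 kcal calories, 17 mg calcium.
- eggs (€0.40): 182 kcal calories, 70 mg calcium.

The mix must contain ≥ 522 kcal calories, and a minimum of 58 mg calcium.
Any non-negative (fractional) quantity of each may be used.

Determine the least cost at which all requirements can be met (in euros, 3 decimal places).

€0.678

Let x1 = servings of brown rice, x2 = servings of pasta, x3 = servings of salmon, x4 = servings of eggs.
Minimize 0.32x1 + 0.2x2 + 2.05x3 + 0.4x4 with:
  189x1 + 186x2 + 243x3 + 182x4 ≥ 522   (calories)
  18x1 + 8x2 + 17x3 + 70x4 ≥ 58   (calcium)
  x1, x2, x3, x4 ≥ 0.
The optimal basis is {pasta, eggs}; brown rice, salmon drop out. There the calories and calcium constraints are tight.
That vertex is x2 = 2.247, x4 = 0.5718.
Objective = 0.2·2.247 + 0.4·0.5718 = 0.67812.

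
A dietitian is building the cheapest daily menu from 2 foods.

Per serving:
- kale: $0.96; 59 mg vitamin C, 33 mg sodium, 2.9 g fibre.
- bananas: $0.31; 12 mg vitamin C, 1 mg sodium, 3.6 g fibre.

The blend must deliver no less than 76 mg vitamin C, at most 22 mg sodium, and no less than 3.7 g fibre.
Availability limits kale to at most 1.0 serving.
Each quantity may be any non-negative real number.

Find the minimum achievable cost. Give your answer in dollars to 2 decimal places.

$1.65

Treat it as an LP. Let x1 = servings of kale, x2 = servings of bananas.
Minimize 0.96x1 + 0.31x2 with:
  59x1 + 12x2 ≥ 76   (vitamin C)
  33x1 + 1x2 ≤ 22   (sodium)
  2.9x1 + 3.6x2 ≥ 3.7   (fibre)
  x1 ≤ 1
  x1, x2 ≥ 0.
Both inputs are positive at the optimum. Binding constraints: vitamin C and sodium.
So kale = 0.5579 servings, bananas = 3.591 servings.
Total cost: 0.96·0.5579 + 0.31·3.591 = 1.6488.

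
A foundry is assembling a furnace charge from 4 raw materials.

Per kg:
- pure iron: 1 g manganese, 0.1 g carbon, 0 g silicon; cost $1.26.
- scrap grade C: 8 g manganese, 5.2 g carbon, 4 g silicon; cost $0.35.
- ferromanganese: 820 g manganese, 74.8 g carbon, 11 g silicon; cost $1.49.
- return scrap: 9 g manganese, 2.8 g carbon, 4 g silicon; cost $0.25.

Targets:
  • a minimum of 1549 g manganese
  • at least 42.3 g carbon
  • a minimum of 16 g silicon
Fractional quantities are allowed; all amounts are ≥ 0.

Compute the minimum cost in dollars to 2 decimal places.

$2.81

Let x1 = kg of pure iron, x2 = kg of scrap grade C, x3 = kg of ferromanganese, x4 = kg of return scrap.
Minimize 1.26x1 + 0.35x2 + 1.49x3 + 0.25x4 subject to:
  1x1 + 8x2 + 820x3 + 9x4 ≥ 1549   (manganese)
  0.1x1 + 5.2x2 + 74.8x3 + 2.8x4 ≥ 42.3   (carbon)
  4x2 + 11x3 + 4x4 ≥ 16   (silicon)
  x1, x2, x3, x4 ≥ 0.
The minimum-cost mix takes nothing from pure iron, scrap grade C, return scrap — only ferromanganese. Binding constraint: manganese.
Optimal quantities: ferromanganese = 1.889 kg.
Hence cost = 1.49·1.889 = $2.8146.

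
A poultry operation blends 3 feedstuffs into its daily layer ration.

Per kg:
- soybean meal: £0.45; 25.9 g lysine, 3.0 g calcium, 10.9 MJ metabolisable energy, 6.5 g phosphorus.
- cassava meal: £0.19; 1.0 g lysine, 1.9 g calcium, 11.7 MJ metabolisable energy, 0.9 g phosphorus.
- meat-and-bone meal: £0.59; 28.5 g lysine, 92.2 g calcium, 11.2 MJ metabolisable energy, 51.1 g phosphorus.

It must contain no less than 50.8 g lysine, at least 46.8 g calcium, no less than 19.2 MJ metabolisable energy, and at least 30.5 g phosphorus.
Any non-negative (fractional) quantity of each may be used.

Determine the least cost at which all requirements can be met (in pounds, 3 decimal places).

£0.926

Let x1 = kg of soybean meal, x2 = kg of cassava meal, x3 = kg of meat-and-bone meal.
min 0.45x1 + 0.19x2 + 0.59x3 s.t.:
  25.9x1 + 1x2 + 28.5x3 ≥ 50.8   (lysine)
  3x1 + 1.9x2 + 92.2x3 ≥ 46.8   (calcium)
  10.9x1 + 11.7x2 + 11.2x3 ≥ 19.2   (metabolisable energy)
  6.5x1 + 0.9x2 + 51.1x3 ≥ 30.5   (phosphorus)
  x1, x2, x3 ≥ 0.
The minimum-cost mix takes nothing from cassava meal — only soybean meal, meat-and-bone meal. Binding constraints: lysine and calcium.
Solving gives x1 = 1.455, x3 = 0.4603.
Hence cost = 0.45·1.455 + 0.59·0.4603 = £0.92633.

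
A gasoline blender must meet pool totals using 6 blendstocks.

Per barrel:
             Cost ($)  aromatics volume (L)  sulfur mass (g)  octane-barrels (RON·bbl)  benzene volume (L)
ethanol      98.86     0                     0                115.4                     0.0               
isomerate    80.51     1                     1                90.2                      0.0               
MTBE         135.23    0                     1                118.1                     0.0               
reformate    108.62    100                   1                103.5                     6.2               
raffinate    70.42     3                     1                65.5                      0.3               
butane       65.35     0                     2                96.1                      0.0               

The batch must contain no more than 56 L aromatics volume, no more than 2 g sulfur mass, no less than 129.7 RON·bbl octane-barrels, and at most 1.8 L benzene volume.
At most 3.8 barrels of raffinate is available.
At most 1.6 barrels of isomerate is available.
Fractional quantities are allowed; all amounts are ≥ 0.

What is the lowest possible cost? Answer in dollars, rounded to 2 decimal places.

$94.13

Treat it as an LP. Let x1 = barrels of ethanol, x2 = barrels of isomerate, x3 = barrels of MTBE, x4 = barrels of reformate, x5 = barrels of raffinate, x6 = barrels of butane.
Minimise 98.86x1 + 80.51x2 + 135.23x3 + 108.62x4 + 70.42x5 + 65.35x6 s.t.:
  1x2 + 100x4 + 3x5 ≤ 56   (aromatics volume)
  1x2 + 1x3 + 1x4 + 1x5 + 2x6 ≤ 2   (sulfur mass)
  115.4x1 + 90.2x2 + 118.1x3 + 103.5x4 + 65.5x5 + 96.1x6 ≥ 129.7   (octane-barrels)
  6.2x4 + 0.3x5 ≤ 1.8   (benzene volume)
  x5 ≤ 3.8
  x2 ≤ 1.6
  x1, x2, x3, x4, x5, x6 ≥ 0.
The optimal basis is {ethanol, butane}; isomerate, MTBE, reformate, raffinate drop out. There the sulfur mass and octane-barrels constraints are tight.
So ethanol = 0.29116 barrels, butane = 1 barrel.
Objective = 98.86·0.29116 + 65.35·1 = 94.1341.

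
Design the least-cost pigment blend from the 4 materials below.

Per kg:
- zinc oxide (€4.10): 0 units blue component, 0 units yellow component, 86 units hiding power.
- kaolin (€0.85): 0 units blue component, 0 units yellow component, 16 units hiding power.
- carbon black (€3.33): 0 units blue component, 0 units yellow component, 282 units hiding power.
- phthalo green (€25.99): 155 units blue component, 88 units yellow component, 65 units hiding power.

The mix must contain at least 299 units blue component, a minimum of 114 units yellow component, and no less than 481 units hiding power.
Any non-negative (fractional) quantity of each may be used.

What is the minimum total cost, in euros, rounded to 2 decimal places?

€54.33

Let x1 = kg of zinc oxide, x2 = kg of kaolin, x3 = kg of carbon black, x4 = kg of phthalo green.
Minimize 4.1x1 + 0.85x2 + 3.33x3 + 25.99x4 with:
  155x4 ≥ 299   (blue component)
  88x4 ≥ 114   (yellow component)
  86x1 + 16x2 + 282x3 + 65x4 ≥ 481   (hiding power)
  x1, x2, x3, x4 ≥ 0.
The minimum-cost mix takes nothing from zinc oxide, kaolin — only carbon black, phthalo green. There the blue component and hiding power constraints are tight.
Optimal quantities: carbon black = 1.261 kg, phthalo green = 1.929 kg.
Hence cost = 3.33·1.261 + 25.99·1.929 = €54.3338.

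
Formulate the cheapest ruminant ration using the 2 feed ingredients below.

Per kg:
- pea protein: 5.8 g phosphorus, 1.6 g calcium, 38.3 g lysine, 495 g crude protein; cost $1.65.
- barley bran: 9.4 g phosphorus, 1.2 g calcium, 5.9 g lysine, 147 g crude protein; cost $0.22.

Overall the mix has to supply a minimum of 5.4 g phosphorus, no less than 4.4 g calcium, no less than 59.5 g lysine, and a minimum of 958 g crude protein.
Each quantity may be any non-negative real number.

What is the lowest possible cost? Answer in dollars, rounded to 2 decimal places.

$2.22

This is a linear program. Let x1 = kg of pea protein, x2 = kg of barley bran.
min 1.65x1 + 0.22x2 s.t.:
  5.8x1 + 9.4x2 ≥ 5.4   (phosphorus)
  1.6x1 + 1.2x2 ≥ 4.4   (calcium)
  38.3x1 + 5.9x2 ≥ 59.5   (lysine)
  495x1 + 147x2 ≥ 958   (crude protein)
  x1, x2 ≥ 0.
The optimal basis is {barley bran}; pea protein drops out. The lysine requirement is met with equality.
That vertex is x2 = 10.08.
Hence cost = 0.22·10.08 = $2.2176.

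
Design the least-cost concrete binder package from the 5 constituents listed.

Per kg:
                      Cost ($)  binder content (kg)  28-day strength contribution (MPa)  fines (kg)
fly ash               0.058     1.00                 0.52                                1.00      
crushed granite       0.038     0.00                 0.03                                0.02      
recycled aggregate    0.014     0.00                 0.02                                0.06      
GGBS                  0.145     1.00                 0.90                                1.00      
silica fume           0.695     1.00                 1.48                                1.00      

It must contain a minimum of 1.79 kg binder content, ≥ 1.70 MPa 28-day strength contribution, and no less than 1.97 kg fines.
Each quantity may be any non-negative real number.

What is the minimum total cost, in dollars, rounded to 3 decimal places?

Let x1 = kg of fly ash, x2 = kg of crushed granite, x3 = kg of recycled aggregate, x4 = kg of GGBS, x5 = kg of silica fume.
Minimise 0.058x1 + 0.038x2 + 0.014x3 + 0.145x4 + 0.695x5 s.t.:
  1x1 + 1x4 + 1x5 ≥ 1.79   (binder content)
  0.52x1 + 0.03x2 + 0.02x3 + 0.9x4 + 1.48x5 ≥ 1.7   (28-day strength contribution)
  1x1 + 0.02x2 + 0.06x3 + 1x4 + 1x5 ≥ 1.97   (fines)
  x1, x2, x3, x4, x5 ≥ 0.
The cheapest feasible vertex uses only fly ash; crushed granite, recycled aggregate, GGBS, silica fume are not used. Binding constraint: 28-day strength contribution.
That vertex is x1 = 3.269.
Total cost: 0.058·3.269 = 0.18960.

$0.190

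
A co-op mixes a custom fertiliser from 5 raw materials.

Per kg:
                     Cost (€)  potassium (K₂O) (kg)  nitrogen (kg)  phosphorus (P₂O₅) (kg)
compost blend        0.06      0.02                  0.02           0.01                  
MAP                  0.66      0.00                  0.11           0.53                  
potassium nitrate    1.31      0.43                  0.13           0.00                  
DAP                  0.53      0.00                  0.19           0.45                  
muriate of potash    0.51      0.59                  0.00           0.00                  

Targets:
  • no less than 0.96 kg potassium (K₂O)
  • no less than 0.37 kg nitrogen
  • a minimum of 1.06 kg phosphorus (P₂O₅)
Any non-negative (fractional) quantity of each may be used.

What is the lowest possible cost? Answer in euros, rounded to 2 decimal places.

Let x1 = kg of compost blend, x2 = kg of MAP, x3 = kg of potassium nitrate, x4 = kg of DAP, x5 = kg of muriate of potash.
Minimize 0.06x1 + 0.66x2 + 1.31x3 + 0.53x4 + 0.51x5 s.t.:
  0.02x1 + 0.43x3 + 0.59x5 ≥ 0.96   (potassium (K₂O))
  0.02x1 + 0.11x2 + 0.13x3 + 0.19x4 ≥ 0.37   (nitrogen)
  0.01x1 + 0.53x2 + 0.45x4 ≥ 1.06   (phosphorus (P₂O₅))
  x1, x2, x3, x4, x5 ≥ 0.
The minimum-cost mix takes nothing from compost blend, MAP, potassium nitrate — only DAP, muriate of potash. There the potassium (K₂O) and phosphorus (P₂O₅) constraints are tight.
Solving gives x4 = 2.356, x5 = 1.627.
Cost = 0.53·2.356 + 0.51·1.627 = 2.0785.

€2.08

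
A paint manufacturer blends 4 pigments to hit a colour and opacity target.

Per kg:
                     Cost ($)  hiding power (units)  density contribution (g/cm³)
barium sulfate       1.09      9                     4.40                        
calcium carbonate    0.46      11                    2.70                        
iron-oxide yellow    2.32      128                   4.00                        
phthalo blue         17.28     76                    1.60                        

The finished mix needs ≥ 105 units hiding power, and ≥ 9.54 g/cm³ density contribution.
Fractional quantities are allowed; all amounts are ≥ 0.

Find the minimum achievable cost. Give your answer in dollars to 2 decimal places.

Let x1 = kg of barium sulfate, x2 = kg of calcium carbonate, x3 = kg of iron-oxide yellow, x4 = kg of phthalo blue.
Minimize 1.09x1 + 0.46x2 + 2.32x3 + 17.28x4 s.t.:
  9x1 + 11x2 + 128x3 + 76x4 ≥ 105   (hiding power)
  4.4x1 + 2.7x2 + 4x3 + 1.6x4 ≥ 9.54   (density contribution)
  x1, x2, x3, x4 ≥ 0.
At the optimum only calcium carbonate, iron-oxide yellow are positive (barium sulfate, phthalo blue = 0). Binding constraints: hiding power and density contribution.
Optimal quantities: calcium carbonate = 2.656 kg, iron-oxide yellow = 0.592 kg.
Hence cost = 0.46·2.656 + 2.32·0.592 = $2.5952.

$2.60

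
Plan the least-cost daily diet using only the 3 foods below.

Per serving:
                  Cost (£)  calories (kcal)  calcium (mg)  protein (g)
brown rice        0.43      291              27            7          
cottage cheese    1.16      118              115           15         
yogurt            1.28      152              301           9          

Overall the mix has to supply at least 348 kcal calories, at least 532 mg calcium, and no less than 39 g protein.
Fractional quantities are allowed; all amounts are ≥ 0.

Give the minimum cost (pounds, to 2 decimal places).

£3.44

Let x1 = servings of brown rice, x2 = servings of cottage cheese, x3 = servings of yogurt.
Minimise 0.43x1 + 1.16x2 + 1.28x3 s.t.:
  291x1 + 118x2 + 152x3 ≥ 348   (calories)
  27x1 + 115x2 + 301x3 ≥ 532   (calcium)
  7x1 + 15x2 + 9x3 ≥ 39   (protein)
  x1, x2, x3 ≥ 0.
The minimum-cost mix takes nothing from cottage cheese — only brown rice, yogurt. There the calcium and protein constraints are tight.
Optimal quantities: brown rice = 3.729 servings, yogurt = 1.433 servings.
Objective = 0.43·3.729 + 1.28·1.433 = 3.4377.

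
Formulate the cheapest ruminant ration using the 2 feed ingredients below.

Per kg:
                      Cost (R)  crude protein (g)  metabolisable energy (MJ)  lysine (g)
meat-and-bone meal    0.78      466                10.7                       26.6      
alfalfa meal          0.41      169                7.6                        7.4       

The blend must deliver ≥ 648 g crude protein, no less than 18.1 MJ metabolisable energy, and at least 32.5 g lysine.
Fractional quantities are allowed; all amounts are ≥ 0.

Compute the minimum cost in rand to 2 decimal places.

Let x1 = kg of meat-and-bone meal, x2 = kg of alfalfa meal.
Minimise 0.78x1 + 0.41x2 subject to:
  466x1 + 169x2 ≥ 648   (crude protein)
  10.7x1 + 7.6x2 ≥ 18.1   (metabolisable energy)
  26.6x1 + 7.4x2 ≥ 32.5   (lysine)
  x1, x2 ≥ 0.
Both inputs are positive at the optimum. There the crude protein and metabolisable energy constraints are tight.
Optimal quantities: meat-and-bone meal = 1.0765 kg, alfalfa meal = 0.86598 kg.
Total cost: 0.78·1.0765 + 0.41·0.86598 = 1.1947.

R1.19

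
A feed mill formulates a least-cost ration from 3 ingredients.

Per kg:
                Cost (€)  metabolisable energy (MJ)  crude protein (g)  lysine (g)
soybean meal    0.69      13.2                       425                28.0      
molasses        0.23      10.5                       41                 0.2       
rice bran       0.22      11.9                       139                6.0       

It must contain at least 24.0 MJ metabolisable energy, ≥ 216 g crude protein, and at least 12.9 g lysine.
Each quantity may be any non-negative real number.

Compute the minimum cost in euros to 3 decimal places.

Let x1 = kg of soybean meal, x2 = kg of molasses, x3 = kg of rice bran.
min 0.69x1 + 0.23x2 + 0.22x3 with:
  13.2x1 + 10.5x2 + 11.9x3 ≥ 24   (metabolisable energy)
  425x1 + 41x2 + 139x3 ≥ 216   (crude protein)
  28x1 + 0.2x2 + 6x3 ≥ 12.9   (lysine)
  x1, x2, x3 ≥ 0.
At the optimum only soybean meal, rice bran are positive (molasses = 0). There the metabolisable energy and lysine constraints are tight.
Optimal quantities: soybean meal = 0.03744 kg, rice bran = 1.975 kg.
Hence cost = 0.69·0.03744 + 0.22·1.975 = €0.46033.

€0.460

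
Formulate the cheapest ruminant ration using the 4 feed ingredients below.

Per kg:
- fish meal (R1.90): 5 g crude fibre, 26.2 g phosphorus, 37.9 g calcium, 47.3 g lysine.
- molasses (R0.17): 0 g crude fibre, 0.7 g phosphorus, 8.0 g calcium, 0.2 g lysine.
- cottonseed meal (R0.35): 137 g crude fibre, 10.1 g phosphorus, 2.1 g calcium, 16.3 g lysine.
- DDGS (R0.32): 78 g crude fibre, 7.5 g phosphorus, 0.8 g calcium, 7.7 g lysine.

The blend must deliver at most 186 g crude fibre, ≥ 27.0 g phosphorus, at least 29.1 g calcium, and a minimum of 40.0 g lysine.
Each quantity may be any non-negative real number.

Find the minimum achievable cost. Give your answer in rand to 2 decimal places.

R1.56

Let x1 = kg of fish meal, x2 = kg of molasses, x3 = kg of cottonseed meal, x4 = kg of DDGS.
Minimize 1.9x1 + 0.17x2 + 0.35x3 + 0.32x4 s.t.:
  5x1 + 137x3 + 78x4 ≤ 186   (crude fibre)
  26.2x1 + 0.7x2 + 10.1x3 + 7.5x4 ≥ 27   (phosphorus)
  37.9x1 + 8x2 + 2.1x3 + 0.8x4 ≥ 29.1   (calcium)
  47.3x1 + 0.2x2 + 16.3x3 + 7.7x4 ≥ 40   (lysine)
  x1, x2, x3, x4 ≥ 0.
The cheapest feasible vertex uses only fish meal, molasses, cottonseed meal; DDGS is not used. The crude fibre, phosphorus, calcium requirements are met with equality.
Optimal quantities: fish meal = 0.488 kg, molasses = 0.9739 kg, cottonseed meal = 1.34 kg.
Cost = 1.9·0.488 + 0.17·0.9739 + 0.35·1.34 = 1.5618.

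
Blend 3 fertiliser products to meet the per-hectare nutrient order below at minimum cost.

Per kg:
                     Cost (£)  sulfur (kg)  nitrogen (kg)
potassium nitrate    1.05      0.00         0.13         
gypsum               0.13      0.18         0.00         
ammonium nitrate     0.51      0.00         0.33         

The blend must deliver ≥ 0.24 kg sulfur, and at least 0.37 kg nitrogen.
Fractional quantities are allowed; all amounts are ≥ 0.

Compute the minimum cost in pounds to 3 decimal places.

Set it up as a linear program. Let x1 = kg of potassium nitrate, x2 = kg of gypsum, x3 = kg of ammonium nitrate.
min 1.05x1 + 0.13x2 + 0.51x3 with:
  0.18x2 ≥ 0.24   (sulfur)
  0.13x1 + 0.33x3 ≥ 0.37   (nitrogen)
  x1, x2, x3 ≥ 0.
The cheapest feasible vertex uses only gypsum, ammonium nitrate; potassium nitrate is not used. The sulfur and nitrogen requirements are met with equality.
Optimal quantities: gypsum = 1.333 kg, ammonium nitrate = 1.121 kg.
Objective = 0.13·1.333 + 0.51·1.121 = 0.74500.

£0.745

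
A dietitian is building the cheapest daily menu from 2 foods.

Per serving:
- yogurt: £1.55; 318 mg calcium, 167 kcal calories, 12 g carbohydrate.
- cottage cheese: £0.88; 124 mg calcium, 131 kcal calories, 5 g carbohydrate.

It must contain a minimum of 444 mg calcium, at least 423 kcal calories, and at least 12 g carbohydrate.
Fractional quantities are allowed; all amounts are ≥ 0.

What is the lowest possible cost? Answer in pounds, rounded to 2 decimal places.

£2.96

Let x1 = servings of yogurt, x2 = servings of cottage cheese.
min 1.55x1 + 0.88x2 with:
  318x1 + 124x2 ≥ 444   (calcium)
  167x1 + 131x2 ≥ 423   (calories)
  12x1 + 5x2 ≥ 12   (carbohydrate)
  x1, x2 ≥ 0.
Both inputs are positive at the optimum. Binding constraints: calcium and calories.
Optimal quantities: yogurt = 0.2726 servings, cottage cheese = 2.881 servings.
Cost = 1.55·0.2726 + 0.88·2.881 = 2.9578.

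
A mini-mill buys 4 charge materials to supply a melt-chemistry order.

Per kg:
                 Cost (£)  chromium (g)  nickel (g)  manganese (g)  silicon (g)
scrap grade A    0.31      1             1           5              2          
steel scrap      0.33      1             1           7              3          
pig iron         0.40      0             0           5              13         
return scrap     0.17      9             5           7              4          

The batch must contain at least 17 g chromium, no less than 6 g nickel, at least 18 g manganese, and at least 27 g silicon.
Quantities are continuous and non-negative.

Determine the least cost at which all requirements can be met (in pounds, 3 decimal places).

£0.919

Let x1 = kg of scrap grade A, x2 = kg of steel scrap, x3 = kg of pig iron, x4 = kg of return scrap.
Minimize 0.31x1 + 0.33x2 + 0.4x3 + 0.17x4 subject to:
  1x1 + 1x2 + 9x4 ≥ 17   (chromium)
  1x1 + 1x2 + 5x4 ≥ 6   (nickel)
  5x1 + 7x2 + 5x3 + 7x4 ≥ 18   (manganese)
  2x1 + 3x2 + 13x3 + 4x4 ≥ 27   (silicon)
  x1, x2, x3, x4 ≥ 0.
The minimum-cost mix takes nothing from scrap grade A, steel scrap — only pig iron, return scrap. There the chromium and silicon constraints are tight.
So pig iron = 1.4957 kg, return scrap = 1.8889 kg.
Total cost: 0.4·1.4957 + 0.17·1.8889 = 0.91939.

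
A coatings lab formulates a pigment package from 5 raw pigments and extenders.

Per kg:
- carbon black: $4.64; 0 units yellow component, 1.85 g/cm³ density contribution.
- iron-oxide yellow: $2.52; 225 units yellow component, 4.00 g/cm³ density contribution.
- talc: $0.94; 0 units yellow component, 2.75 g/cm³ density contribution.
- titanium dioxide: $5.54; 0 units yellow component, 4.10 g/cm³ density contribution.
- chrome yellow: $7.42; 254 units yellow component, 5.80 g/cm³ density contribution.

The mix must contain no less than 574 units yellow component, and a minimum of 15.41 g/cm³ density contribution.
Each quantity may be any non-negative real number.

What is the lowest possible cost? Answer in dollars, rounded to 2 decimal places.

Let x1 = kg of carbon black, x2 = kg of iron-oxide yellow, x3 = kg of talc, x4 = kg of titanium dioxide, x5 = kg of chrome yellow.
Minimise 4.64x1 + 2.52x2 + 0.94x3 + 5.54x4 + 7.42x5 with:
  225x2 + 254x5 ≥ 574   (yellow component)
  1.85x1 + 4x2 + 2.75x3 + 4.1x4 + 5.8x5 ≥ 15.41   (density contribution)
  x1, x2, x3, x4, x5 ≥ 0.
The optimal basis is {iron-oxide yellow, talc}; carbon black, titanium dioxide, chrome yellow drop out. The yellow component and density contribution requirements are met with equality.
So iron-oxide yellow = 2.551 kg, talc = 1.893 kg.
Hence cost = 2.52·2.551 + 0.94·1.893 = $8.2079.

$8.21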